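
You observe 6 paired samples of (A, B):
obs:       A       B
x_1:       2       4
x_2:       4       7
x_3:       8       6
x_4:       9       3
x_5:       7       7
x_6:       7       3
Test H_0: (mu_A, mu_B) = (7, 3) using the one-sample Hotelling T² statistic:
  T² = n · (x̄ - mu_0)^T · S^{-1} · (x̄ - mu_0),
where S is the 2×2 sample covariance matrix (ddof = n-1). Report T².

Step 1 — sample mean vector:
  mean(A) = (2 + 4 + 8 + 9 + 7 + 7) / 6 = 37/6 = 6.1667
  mean(B) = (4 + 7 + 6 + 3 + 7 + 3) / 6 = 30/6 = 5
  x̄ = (6.1667, 5),  deviation x̄ - mu_0 = (6.1667, 5) - (7, 3) = (-0.8333, 2).

Step 2 — sample covariance matrix, S[i,j] = (1/(n-1)) · Σ_k (x_{k,i} - mean_i) · (x_{k,j} - mean_j), divisor n-1 = 5:
  S[A,A] = ((-4.1667)·(-4.1667) + (-2.1667)·(-2.1667) + (1.8333)·(1.8333) + (2.8333)·(2.8333) + (0.8333)·(0.8333) + (0.8333)·(0.8333)) / 5 = 34.8333/5 = 6.9667
  S[A,B] = ((-4.1667)·(-1) + (-2.1667)·(2) + (1.8333)·(1) + (2.8333)·(-2) + (0.8333)·(2) + (0.8333)·(-2)) / 5 = -4/5 = -0.8
  S[B,B] = ((-1)·(-1) + (2)·(2) + (1)·(1) + (-2)·(-2) + (2)·(2) + (-2)·(-2)) / 5 = 18/5 = 3.6
  S = [[6.9667, -0.8],
 [-0.8, 3.6]].

Step 3 — invert S. det(S) = 6.9667·3.6 - (-0.8)² = 24.44.
  S^{-1} = (1/det) · [[d, -b], [-b, a]] = [[0.1473, 0.0327],
 [0.0327, 0.2851]].

Step 4 — quadratic form (x̄ - mu_0)^T · S^{-1} · (x̄ - mu_0):
  S^{-1} · (x̄ - mu_0) = (-0.0573, 0.5428),
  (x̄ - mu_0)^T · [...] = (-0.8333)·(-0.0573) + (2)·(0.5428) = 1.1334.

Step 5 — scale by n: T² = 6 · 1.1334 = 6.8003.

T² ≈ 6.8003


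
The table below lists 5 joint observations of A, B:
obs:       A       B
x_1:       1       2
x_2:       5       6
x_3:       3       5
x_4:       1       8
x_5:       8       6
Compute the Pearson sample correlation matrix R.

Step 1 — column means:
  mean(A) = (1 + 5 + 3 + 1 + 8) / 5 = 18/5 = 3.6
  mean(B) = (2 + 6 + 5 + 8 + 6) / 5 = 27/5 = 5.4

Step 2 — sample variances and covariances s[i,j] = (1/(n-1)) · Σ_k (x_{k,i} - mean_i) · (x_{k,j} - mean_j), with n-1 = 4:
  s[A,A] = ((-2.6)·(-2.6) + (1.4)·(1.4) + (-0.6)·(-0.6) + (-2.6)·(-2.6) + (4.4)·(4.4)) / 4 = 35.2/4 = 8.8
  s[A,B] = ((-2.6)·(-3.4) + (1.4)·(0.6) + (-0.6)·(-0.4) + (-2.6)·(2.6) + (4.4)·(0.6)) / 4 = 5.8/4 = 1.45
  s[B,B] = ((-3.4)·(-3.4) + (0.6)·(0.6) + (-0.4)·(-0.4) + (2.6)·(2.6) + (0.6)·(0.6)) / 4 = 19.2/4 = 4.8
  Sample standard deviations s_i = √(s[i,i]):
  s(A) = √(8.8) = 2.9665
  s(B) = √(4.8) = 2.1909

Step 3 — r_{ij} = s_{ij} / (s_i · s_j):
  r[A,A] = 1 (diagonal).
  r[A,B] = 1.45 / (2.9665 · 2.1909) = 1.45 / 6.4992 = 0.2231
  r[B,B] = 1 (diagonal).

R is symmetric with unit diagonal. Assembling:

R = [[1, 0.2231],
 [0.2231, 1]]


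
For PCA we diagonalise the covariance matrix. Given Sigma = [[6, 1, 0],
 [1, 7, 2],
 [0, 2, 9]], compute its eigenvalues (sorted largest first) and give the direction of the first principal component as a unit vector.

Step 1 — characteristic polynomial p(λ) = det(λI - Sigma) = λ³ - tr·λ² + c_1·λ - det, where tr = trace, c_1 = sum of the principal 2×2 minors, det = det(Sigma):
  tr = 6 + 7 + 9 = 22,
  c_1 = (6·7 - (1)²) + (6·9 - (0)²) + (7·9 - (2)²) = 41 + 54 + 59 = 154,
  det = 6·(7·9 - (2)²) - (1)·((1)·9 - (2)·(0)) + (0)·((1)·(2) - 7·(0)) = 6·(59) - (1)·(9) + (0)·(2) = 345.
  So p(λ) = λ³ - 22λ² + 154λ - 345.
Step 2 — look for an integer root (rational root theorem: any rational root is an integer divisor of 345). Testing λ = 5:
  p(5) = 125 - 550 + 770 - 345 = 0  ✓
  Dividing out (λ - 5): p(λ) = (λ - 5)(λ² - 17λ + 69).
Step 3 — remaining eigenvalues from the quadratic λ² - 17λ + 69 = 0:
  Δ = 17² - 4·69 = 289 - 276 = 13,  λ = (17 ± √13)/2 = (17 ± 3.6056)/2 ≈ 10.3028 or 6.6972.
  Sorted: λ_1 = 10.3028,  λ_2 = 6.6972,  λ_3 = 5  (check: sum = 22 = tr ✓).

Step 4 — unit eigenvector for λ_1 ≈ 10.3028: v spans the null space of (Sigma - λ_1 I), whose rows are
  r_1 = (-4.3028, 1, 0),  r_2 = (1, -3.3028, 2),  r_3 = (0, 2, -1.3028).
  v is orthogonal to every row, so take v ∝ r_1 × r_2 = ((1)·(2) - (0)·(-3.3028), (0)·(1) - (-4.3028)·(2), (-4.3028)·(-3.3028) - (1)·(1)) ≈ (2, 8.6056, 13.2111).
  Let u = (2, 8.6056, 13.2111).
  ||u|| = √((2)² + (8.6056)² + (13.2111)²) = √(252.5887) ≈ 15.893,  v_1 = u/||u|| ≈ (0.1258, 0.5415, 0.8313) (||v_1|| = 1).

λ_1 = 10.3028,  λ_2 = 6.6972,  λ_3 = 5;  v_1 ≈ (0.1258, 0.5415, 0.8313)


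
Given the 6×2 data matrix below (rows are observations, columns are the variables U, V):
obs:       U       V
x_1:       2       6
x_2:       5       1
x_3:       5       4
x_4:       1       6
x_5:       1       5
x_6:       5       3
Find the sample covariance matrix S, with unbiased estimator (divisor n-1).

Step 1 — column means:
  mean(U) = (2 + 5 + 5 + 1 + 1 + 5) / 6 = 19/6 = 3.1667
  mean(V) = (6 + 1 + 4 + 6 + 5 + 3) / 6 = 25/6 = 4.1667

Step 2 — sample covariance S[i,j] = (1/(n-1)) · Σ_k (x_{k,i} - mean_i) · (x_{k,j} - mean_j), with n-1 = 5.
  S[U,U] = ((-1.1667)·(-1.1667) + (1.8333)·(1.8333) + (1.8333)·(1.8333) + (-2.1667)·(-2.1667) + (-2.1667)·(-2.1667) + (1.8333)·(1.8333)) / 5 = 20.8333/5 = 4.1667
  S[U,V] = ((-1.1667)·(1.8333) + (1.8333)·(-3.1667) + (1.8333)·(-0.1667) + (-2.1667)·(1.8333) + (-2.1667)·(0.8333) + (1.8333)·(-1.1667)) / 5 = -16.1667/5 = -3.2333
  S[V,V] = ((1.8333)·(1.8333) + (-3.1667)·(-3.1667) + (-0.1667)·(-0.1667) + (1.8333)·(1.8333) + (0.8333)·(0.8333) + (-1.1667)·(-1.1667)) / 5 = 18.8333/5 = 3.7667

S is symmetric (S[j,i] = S[i,j]). Assembling:

S = [[4.1667, -3.2333],
 [-3.2333, 3.7667]]


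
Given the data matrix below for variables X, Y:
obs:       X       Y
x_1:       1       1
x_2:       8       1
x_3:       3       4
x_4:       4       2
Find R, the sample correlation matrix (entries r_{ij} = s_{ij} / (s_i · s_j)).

Step 1 — column means:
  mean(X) = (1 + 8 + 3 + 4) / 4 = 16/4 = 4
  mean(Y) = (1 + 1 + 4 + 2) / 4 = 8/4 = 2

Step 2 — sample variances and covariances s[i,j] = (1/(n-1)) · Σ_k (x_{k,i} - mean_i) · (x_{k,j} - mean_j), with n-1 = 3:
  s[X,X] = ((-3)·(-3) + (4)·(4) + (-1)·(-1) + (0)·(0)) / 3 = 26/3 = 8.6667
  s[X,Y] = ((-3)·(-1) + (4)·(-1) + (-1)·(2) + (0)·(0)) / 3 = -3/3 = -1
  s[Y,Y] = ((-1)·(-1) + (-1)·(-1) + (2)·(2) + (0)·(0)) / 3 = 6/3 = 2
  Sample standard deviations s_i = √(s[i,i]):
  s(X) = √(8.6667) = 2.9439
  s(Y) = √(2) = 1.4142

Step 3 — r_{ij} = s_{ij} / (s_i · s_j):
  r[X,X] = 1 (diagonal).
  r[X,Y] = -1 / (2.9439 · 1.4142) = -1 / 4.1633 = -0.2402
  r[Y,Y] = 1 (diagonal).

R is symmetric with unit diagonal. Assembling:

R = [[1, -0.2402],
 [-0.2402, 1]]


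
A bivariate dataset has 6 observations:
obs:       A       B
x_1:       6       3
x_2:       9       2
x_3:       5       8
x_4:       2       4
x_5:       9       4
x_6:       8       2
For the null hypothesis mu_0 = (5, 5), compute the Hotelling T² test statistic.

Step 1 — sample mean vector:
  mean(A) = (6 + 9 + 5 + 2 + 9 + 8) / 6 = 39/6 = 6.5
  mean(B) = (3 + 2 + 8 + 4 + 4 + 2) / 6 = 23/6 = 3.8333
  x̄ = (6.5, 3.8333),  deviation x̄ - mu_0 = (6.5, 3.8333) - (5, 5) = (1.5, -1.1667).

Step 2 — sample covariance matrix, S[i,j] = (1/(n-1)) · Σ_k (x_{k,i} - mean_i) · (x_{k,j} - mean_j), divisor n-1 = 5:
  S[A,A] = ((-0.5)·(-0.5) + (2.5)·(2.5) + (-1.5)·(-1.5) + (-4.5)·(-4.5) + (2.5)·(2.5) + (1.5)·(1.5)) / 5 = 37.5/5 = 7.5
  S[A,B] = ((-0.5)·(-0.8333) + (2.5)·(-1.8333) + (-1.5)·(4.1667) + (-4.5)·(0.1667) + (2.5)·(0.1667) + (1.5)·(-1.8333)) / 5 = -13.5/5 = -2.7
  S[B,B] = ((-0.8333)·(-0.8333) + (-1.8333)·(-1.8333) + (4.1667)·(4.1667) + (0.1667)·(0.1667) + (0.1667)·(0.1667) + (-1.8333)·(-1.8333)) / 5 = 24.8333/5 = 4.9667
  S = [[7.5, -2.7],
 [-2.7, 4.9667]].

Step 3 — invert S. det(S) = 7.5·4.9667 - (-2.7)² = 29.96.
  S^{-1} = (1/det) · [[d, -b], [-b, a]] = [[0.1658, 0.0901],
 [0.0901, 0.2503]].

Step 4 — quadratic form (x̄ - mu_0)^T · S^{-1} · (x̄ - mu_0):
  S^{-1} · (x̄ - mu_0) = (0.1435, -0.1569),
  (x̄ - mu_0)^T · [...] = (1.5)·(0.1435) + (-1.1667)·(-0.1569) = 0.3983.

Step 5 — scale by n: T² = 6 · 0.3983 = 2.3899.

T² ≈ 2.3899


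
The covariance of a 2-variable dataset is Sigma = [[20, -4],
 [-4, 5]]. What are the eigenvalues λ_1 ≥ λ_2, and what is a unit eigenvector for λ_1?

Step 1 — characteristic polynomial of 2×2 Sigma:
  det(Sigma - λI) = λ² - trace · λ + det = 0.
  trace = 20 + 5 = 25, det = 20·5 - (-4)² = 84.
Step 2 — discriminant:
  Δ = trace² - 4·det = 625 - 336 = 289.
Step 3 — eigenvalues:
  λ = (trace ± √Δ)/2 = (25 ± 17)/2,
  λ_1 = 21,  λ_2 = 4.

Step 4 — unit eigenvector for λ_1: solve (Sigma - λ_1 I)v = 0. First row:
  (20 - 21)·v_x + (-4)·v_y = 0, i.e. (-1)·v_x + (-4)·v_y = 0,
  so v ∝ (b, λ_1 - a) = (-4, 1); multiply by -1 so the first entry is positive: u = (4, -1).
  ||u|| = √((4)² + (-1)²) = √(17) ≈ 4.1231,
  v_1 = u/||u|| ≈ (0.9701, -0.2425) (||v_1|| = 1).

λ_1 = 21,  λ_2 = 4;  v_1 ≈ (0.9701, -0.2425)


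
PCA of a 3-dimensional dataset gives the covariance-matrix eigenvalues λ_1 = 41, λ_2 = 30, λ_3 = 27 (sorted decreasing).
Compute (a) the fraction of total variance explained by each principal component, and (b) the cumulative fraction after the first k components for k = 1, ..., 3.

Step 1 — total variance = trace(Sigma) = Σ λ_i = 41 + 30 + 27 = 98.

Step 2 — fraction explained by component i = λ_i / Σ λ:
  PC1: 41/98 = 0.4184
  PC2: 30/98 = 0.3061
  PC3: 27/98 = 0.2755

Step 3 — cumulative fraction after k components = (λ_1 + ... + λ_k) / Σ λ:
  k = 1: 41/98 = 0.4184
  k = 2: (41 + 30)/98 = 71/98 = 0.7245
  k = 3: (41 + 30 + 27)/98 = 98/98 = 1

Summary (fraction, with percent):

explained: PC1 0.4184 (41.84%), PC2 0.3061 (30.61%), PC3 0.2755 (27.55%);  cumulative: 0.4184, 0.7245, 1


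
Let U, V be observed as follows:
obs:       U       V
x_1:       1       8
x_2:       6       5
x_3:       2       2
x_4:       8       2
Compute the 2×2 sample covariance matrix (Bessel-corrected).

Step 1 — column means:
  mean(U) = (1 + 6 + 2 + 8) / 4 = 17/4 = 4.25
  mean(V) = (8 + 5 + 2 + 2) / 4 = 17/4 = 4.25

Step 2 — sample covariance S[i,j] = (1/(n-1)) · Σ_k (x_{k,i} - mean_i) · (x_{k,j} - mean_j), with n-1 = 3.
  S[U,U] = ((-3.25)·(-3.25) + (1.75)·(1.75) + (-2.25)·(-2.25) + (3.75)·(3.75)) / 3 = 32.75/3 = 10.9167
  S[U,V] = ((-3.25)·(3.75) + (1.75)·(0.75) + (-2.25)·(-2.25) + (3.75)·(-2.25)) / 3 = -14.25/3 = -4.75
  S[V,V] = ((3.75)·(3.75) + (0.75)·(0.75) + (-2.25)·(-2.25) + (-2.25)·(-2.25)) / 3 = 24.75/3 = 8.25

S is symmetric (S[j,i] = S[i,j]). Assembling:

S = [[10.9167, -4.75],
 [-4.75, 8.25]]


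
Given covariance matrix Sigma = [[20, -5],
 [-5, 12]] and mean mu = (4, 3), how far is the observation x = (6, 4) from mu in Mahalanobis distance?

Step 1 — centre the observation: (x - mu) = (2, 1).

Step 2 — invert Sigma. det(Sigma) = 20·12 - (-5)² = 215.
  Sigma^{-1} = (1/det) · [[d, -b], [-b, a]] = [[0.0558, 0.0233],
 [0.0233, 0.093]].

Step 3 — form the quadratic (x - mu)^T · Sigma^{-1} · (x - mu):
  Sigma^{-1} · (x - mu) = (0.1349, 0.1395).
  (x - mu)^T · [Sigma^{-1} · (x - mu)] = (2)·(0.1349) + (1)·(0.1395) = 0.4093.

Step 4 — take square root: d = √(0.4093) ≈ 0.6398.

d(x, mu) = √(0.4093) ≈ 0.6398


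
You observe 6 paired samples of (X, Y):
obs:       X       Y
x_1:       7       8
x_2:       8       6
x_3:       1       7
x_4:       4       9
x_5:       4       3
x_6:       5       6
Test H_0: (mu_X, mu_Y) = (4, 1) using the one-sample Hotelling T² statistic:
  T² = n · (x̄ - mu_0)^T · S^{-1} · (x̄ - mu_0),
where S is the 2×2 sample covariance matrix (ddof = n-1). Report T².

Step 1 — sample mean vector:
  mean(X) = (7 + 8 + 1 + 4 + 4 + 5) / 6 = 29/6 = 4.8333
  mean(Y) = (8 + 6 + 7 + 9 + 3 + 6) / 6 = 39/6 = 6.5
  x̄ = (4.8333, 6.5),  deviation x̄ - mu_0 = (4.8333, 6.5) - (4, 1) = (0.8333, 5.5).

Step 2 — sample covariance matrix, S[i,j] = (1/(n-1)) · Σ_k (x_{k,i} - mean_i) · (x_{k,j} - mean_j), divisor n-1 = 5:
  S[X,X] = ((2.1667)·(2.1667) + (3.1667)·(3.1667) + (-3.8333)·(-3.8333) + (-0.8333)·(-0.8333) + (-0.8333)·(-0.8333) + (0.1667)·(0.1667)) / 5 = 30.8333/5 = 6.1667
  S[X,Y] = ((2.1667)·(1.5) + (3.1667)·(-0.5) + (-3.8333)·(0.5) + (-0.8333)·(2.5) + (-0.8333)·(-3.5) + (0.1667)·(-0.5)) / 5 = 0.5/5 = 0.1
  S[Y,Y] = ((1.5)·(1.5) + (-0.5)·(-0.5) + (0.5)·(0.5) + (2.5)·(2.5) + (-3.5)·(-3.5) + (-0.5)·(-0.5)) / 5 = 21.5/5 = 4.3
  S = [[6.1667, 0.1],
 [0.1, 4.3]].

Step 3 — invert S. det(S) = 6.1667·4.3 - (0.1)² = 26.5067.
  S^{-1} = (1/det) · [[d, -b], [-b, a]] = [[0.1622, -0.0038],
 [-0.0038, 0.2326]].

Step 4 — quadratic form (x̄ - mu_0)^T · S^{-1} · (x̄ - mu_0):
  S^{-1} · (x̄ - mu_0) = (0.1144, 1.2764),
  (x̄ - mu_0)^T · [...] = (0.8333)·(0.1144) + (5.5)·(1.2764) = 7.1156.

Step 5 — scale by n: T² = 6 · 7.1156 = 42.6937.

T² ≈ 42.6937


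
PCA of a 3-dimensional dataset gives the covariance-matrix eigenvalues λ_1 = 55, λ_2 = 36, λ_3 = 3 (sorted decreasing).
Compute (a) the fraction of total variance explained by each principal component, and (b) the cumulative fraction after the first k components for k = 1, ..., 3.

Step 1 — total variance = trace(Sigma) = Σ λ_i = 55 + 36 + 3 = 94.

Step 2 — fraction explained by component i = λ_i / Σ λ:
  PC1: 55/94 = 0.5851
  PC2: 36/94 = 0.383
  PC3: 3/94 = 0.0319

Step 3 — cumulative fraction after k components = (λ_1 + ... + λ_k) / Σ λ:
  k = 1: 55/94 = 0.5851
  k = 2: (55 + 36)/94 = 91/94 = 0.9681
  k = 3: (55 + 36 + 3)/94 = 94/94 = 1

Summary (fraction, with percent):

explained: PC1 0.5851 (58.51%), PC2 0.383 (38.3%), PC3 0.0319 (3.19%);  cumulative: 0.5851, 0.9681, 1


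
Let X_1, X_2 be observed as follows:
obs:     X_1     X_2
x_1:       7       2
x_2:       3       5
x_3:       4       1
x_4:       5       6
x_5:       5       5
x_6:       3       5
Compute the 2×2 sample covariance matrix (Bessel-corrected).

Step 1 — column means:
  mean(X_1) = (7 + 3 + 4 + 5 + 5 + 3) / 6 = 27/6 = 4.5
  mean(X_2) = (2 + 5 + 1 + 6 + 5 + 5) / 6 = 24/6 = 4

Step 2 — sample covariance S[i,j] = (1/(n-1)) · Σ_k (x_{k,i} - mean_i) · (x_{k,j} - mean_j), with n-1 = 5.
  S[X_1,X_1] = ((2.5)·(2.5) + (-1.5)·(-1.5) + (-0.5)·(-0.5) + (0.5)·(0.5) + (0.5)·(0.5) + (-1.5)·(-1.5)) / 5 = 11.5/5 = 2.3
  S[X_1,X_2] = ((2.5)·(-2) + (-1.5)·(1) + (-0.5)·(-3) + (0.5)·(2) + (0.5)·(1) + (-1.5)·(1)) / 5 = -5/5 = -1
  S[X_2,X_2] = ((-2)·(-2) + (1)·(1) + (-3)·(-3) + (2)·(2) + (1)·(1) + (1)·(1)) / 5 = 20/5 = 4

S is symmetric (S[j,i] = S[i,j]). Assembling:

S = [[2.3, -1],
 [-1, 4]]


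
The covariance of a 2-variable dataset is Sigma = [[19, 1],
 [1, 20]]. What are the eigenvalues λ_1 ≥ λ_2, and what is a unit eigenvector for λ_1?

Step 1 — characteristic polynomial of 2×2 Sigma:
  det(Sigma - λI) = λ² - trace · λ + det = 0.
  trace = 19 + 20 = 39, det = 19·20 - (1)² = 379.
Step 2 — discriminant:
  Δ = trace² - 4·det = 1521 - 1516 = 5.
Step 3 — eigenvalues:
  λ = (trace ± √Δ)/2 = (39 ± 2.2361)/2,
  λ_1 = 20.618,  λ_2 = 18.382.

Step 4 — unit eigenvector for λ_1: solve (Sigma - λ_1 I)v = 0. First row:
  (19 - 20.618)·v_x + (1)·v_y = 0, i.e. (-1.618)·v_x + (1)·v_y = 0,
  so v ∝ (b, λ_1 - a) = (1, 1.618) = u.
  ||u|| = √((1)² + (1.618)²) = √(3.618) ≈ 1.9021,
  v_1 = u/||u|| ≈ (0.5257, 0.8507) (||v_1|| = 1).

λ_1 = 20.618,  λ_2 = 18.382;  v_1 ≈ (0.5257, 0.8507)


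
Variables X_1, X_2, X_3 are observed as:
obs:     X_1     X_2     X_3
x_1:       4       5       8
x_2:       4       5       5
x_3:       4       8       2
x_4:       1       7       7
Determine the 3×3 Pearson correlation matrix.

Step 1 — column means:
  mean(X_1) = (4 + 4 + 4 + 1) / 4 = 13/4 = 3.25
  mean(X_2) = (5 + 5 + 8 + 7) / 4 = 25/4 = 6.25
  mean(X_3) = (8 + 5 + 2 + 7) / 4 = 22/4 = 5.5

Step 2 — sample variances and covariances s[i,j] = (1/(n-1)) · Σ_k (x_{k,i} - mean_i) · (x_{k,j} - mean_j), with n-1 = 3:
  s[X_1,X_1] = ((0.75)·(0.75) + (0.75)·(0.75) + (0.75)·(0.75) + (-2.25)·(-2.25)) / 3 = 6.75/3 = 2.25
  s[X_1,X_2] = ((0.75)·(-1.25) + (0.75)·(-1.25) + (0.75)·(1.75) + (-2.25)·(0.75)) / 3 = -2.25/3 = -0.75
  s[X_1,X_3] = ((0.75)·(2.5) + (0.75)·(-0.5) + (0.75)·(-3.5) + (-2.25)·(1.5)) / 3 = -4.5/3 = -1.5
  s[X_2,X_2] = ((-1.25)·(-1.25) + (-1.25)·(-1.25) + (1.75)·(1.75) + (0.75)·(0.75)) / 3 = 6.75/3 = 2.25
  s[X_2,X_3] = ((-1.25)·(2.5) + (-1.25)·(-0.5) + (1.75)·(-3.5) + (0.75)·(1.5)) / 3 = -7.5/3 = -2.5
  s[X_3,X_3] = ((2.5)·(2.5) + (-0.5)·(-0.5) + (-3.5)·(-3.5) + (1.5)·(1.5)) / 3 = 21/3 = 7
  Sample standard deviations s_i = √(s[i,i]):
  s(X_1) = √(2.25) = 1.5
  s(X_2) = √(2.25) = 1.5
  s(X_3) = √(7) = 2.6458

Step 3 — r_{ij} = s_{ij} / (s_i · s_j):
  r[X_1,X_1] = 1 (diagonal).
  r[X_1,X_2] = -0.75 / (1.5 · 1.5) = -0.75 / 2.25 = -0.3333
  r[X_1,X_3] = -1.5 / (1.5 · 2.6458) = -1.5 / 3.9686 = -0.378
  r[X_2,X_2] = 1 (diagonal).
  r[X_2,X_3] = -2.5 / (1.5 · 2.6458) = -2.5 / 3.9686 = -0.6299
  r[X_3,X_3] = 1 (diagonal).

R is symmetric with unit diagonal. Assembling:

R = [[1, -0.3333, -0.378],
 [-0.3333, 1, -0.6299],
 [-0.378, -0.6299, 1]]


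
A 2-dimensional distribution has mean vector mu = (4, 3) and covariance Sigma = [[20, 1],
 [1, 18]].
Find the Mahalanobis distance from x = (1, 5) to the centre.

Step 1 — centre the observation: (x - mu) = (-3, 2).

Step 2 — invert Sigma. det(Sigma) = 20·18 - (1)² = 359.
  Sigma^{-1} = (1/det) · [[d, -b], [-b, a]] = [[0.0501, -0.0028],
 [-0.0028, 0.0557]].

Step 3 — form the quadratic (x - mu)^T · Sigma^{-1} · (x - mu):
  Sigma^{-1} · (x - mu) = (-0.156, 0.1198).
  (x - mu)^T · [Sigma^{-1} · (x - mu)] = (-3)·(-0.156) + (2)·(0.1198) = 0.7075.

Step 4 — take square root: d = √(0.7075) ≈ 0.8411.

d(x, mu) = √(0.7075) ≈ 0.8411


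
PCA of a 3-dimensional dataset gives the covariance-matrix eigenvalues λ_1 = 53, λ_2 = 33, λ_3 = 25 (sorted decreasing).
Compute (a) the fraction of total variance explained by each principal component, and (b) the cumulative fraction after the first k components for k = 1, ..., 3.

Step 1 — total variance = trace(Sigma) = Σ λ_i = 53 + 33 + 25 = 111.

Step 2 — fraction explained by component i = λ_i / Σ λ:
  PC1: 53/111 = 0.4775
  PC2: 33/111 = 0.2973
  PC3: 25/111 = 0.2252

Step 3 — cumulative fraction after k components = (λ_1 + ... + λ_k) / Σ λ:
  k = 1: 53/111 = 0.4775
  k = 2: (53 + 33)/111 = 86/111 = 0.7748
  k = 3: (53 + 33 + 25)/111 = 111/111 = 1

Summary (fraction, with percent):

explained: PC1 0.4775 (47.75%), PC2 0.2973 (29.73%), PC3 0.2252 (22.52%);  cumulative: 0.4775, 0.7748, 1


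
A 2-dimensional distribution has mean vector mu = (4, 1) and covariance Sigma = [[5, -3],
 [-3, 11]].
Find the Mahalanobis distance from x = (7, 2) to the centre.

Step 1 — centre the observation: (x - mu) = (3, 1).

Step 2 — invert Sigma. det(Sigma) = 5·11 - (-3)² = 46.
  Sigma^{-1} = (1/det) · [[d, -b], [-b, a]] = [[0.2391, 0.0652],
 [0.0652, 0.1087]].

Step 3 — form the quadratic (x - mu)^T · Sigma^{-1} · (x - mu):
  Sigma^{-1} · (x - mu) = (0.7826, 0.3043).
  (x - mu)^T · [Sigma^{-1} · (x - mu)] = (3)·(0.7826) + (1)·(0.3043) = 2.6522.

Step 4 — take square root: d = √(2.6522) ≈ 1.6285.

d(x, mu) = √(2.6522) ≈ 1.6285


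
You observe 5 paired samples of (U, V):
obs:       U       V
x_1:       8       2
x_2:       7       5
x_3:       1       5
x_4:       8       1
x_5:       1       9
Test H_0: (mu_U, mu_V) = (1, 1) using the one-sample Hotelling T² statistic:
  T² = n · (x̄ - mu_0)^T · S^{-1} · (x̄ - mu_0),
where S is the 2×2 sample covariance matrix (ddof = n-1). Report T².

Step 1 — sample mean vector:
  mean(U) = (8 + 7 + 1 + 8 + 1) / 5 = 25/5 = 5
  mean(V) = (2 + 5 + 5 + 1 + 9) / 5 = 22/5 = 4.4
  x̄ = (5, 4.4),  deviation x̄ - mu_0 = (5, 4.4) - (1, 1) = (4, 3.4).

Step 2 — sample covariance matrix, S[i,j] = (1/(n-1)) · Σ_k (x_{k,i} - mean_i) · (x_{k,j} - mean_j), divisor n-1 = 4:
  S[U,U] = ((3)·(3) + (2)·(2) + (-4)·(-4) + (3)·(3) + (-4)·(-4)) / 4 = 54/4 = 13.5
  S[U,V] = ((3)·(-2.4) + (2)·(0.6) + (-4)·(0.6) + (3)·(-3.4) + (-4)·(4.6)) / 4 = -37/4 = -9.25
  S[V,V] = ((-2.4)·(-2.4) + (0.6)·(0.6) + (0.6)·(0.6) + (-3.4)·(-3.4) + (4.6)·(4.6)) / 4 = 39.2/4 = 9.8
  S = [[13.5, -9.25],
 [-9.25, 9.8]].

Step 3 — invert S. det(S) = 13.5·9.8 - (-9.25)² = 46.7375.
  S^{-1} = (1/det) · [[d, -b], [-b, a]] = [[0.2097, 0.1979],
 [0.1979, 0.2888]].

Step 4 — quadratic form (x̄ - mu_0)^T · S^{-1} · (x̄ - mu_0):
  S^{-1} · (x̄ - mu_0) = (1.5116, 1.7737),
  (x̄ - mu_0)^T · [...] = (4)·(1.5116) + (3.4)·(1.7737) = 12.0772.

Step 5 — scale by n: T² = 5 · 12.0772 = 60.3862.

T² ≈ 60.3862


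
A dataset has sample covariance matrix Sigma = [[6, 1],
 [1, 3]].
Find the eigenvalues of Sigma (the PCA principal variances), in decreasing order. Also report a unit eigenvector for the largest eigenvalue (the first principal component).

Step 1 — characteristic polynomial of 2×2 Sigma:
  det(Sigma - λI) = λ² - trace · λ + det = 0.
  trace = 6 + 3 = 9, det = 6·3 - (1)² = 17.
Step 2 — discriminant:
  Δ = trace² - 4·det = 81 - 68 = 13.
Step 3 — eigenvalues:
  λ = (trace ± √Δ)/2 = (9 ± 3.6056)/2,
  λ_1 = 6.3028,  λ_2 = 2.6972.

Step 4 — unit eigenvector for λ_1: solve (Sigma - λ_1 I)v = 0. First row:
  (6 - 6.3028)·v_x + (1)·v_y = 0, i.e. (-0.3028)·v_x + (1)·v_y = 0,
  so v ∝ (b, λ_1 - a) = (1, 0.3028) = u.
  ||u|| = √((1)² + (0.3028)²) = √(1.0917) ≈ 1.0448,
  v_1 = u/||u|| ≈ (0.9571, 0.2898) (||v_1|| = 1).

λ_1 = 6.3028,  λ_2 = 2.6972;  v_1 ≈ (0.9571, 0.2898)


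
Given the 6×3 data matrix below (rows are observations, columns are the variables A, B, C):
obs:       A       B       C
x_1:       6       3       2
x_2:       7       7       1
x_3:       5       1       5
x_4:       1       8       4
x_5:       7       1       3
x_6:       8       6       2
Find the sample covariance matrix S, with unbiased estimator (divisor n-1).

Step 1 — column means:
  mean(A) = (6 + 7 + 5 + 1 + 7 + 8) / 6 = 34/6 = 5.6667
  mean(B) = (3 + 7 + 1 + 8 + 1 + 6) / 6 = 26/6 = 4.3333
  mean(C) = (2 + 1 + 5 + 4 + 3 + 2) / 6 = 17/6 = 2.8333

Step 2 — sample covariance S[i,j] = (1/(n-1)) · Σ_k (x_{k,i} - mean_i) · (x_{k,j} - mean_j), with n-1 = 5.
  S[A,A] = ((0.3333)·(0.3333) + (1.3333)·(1.3333) + (-0.6667)·(-0.6667) + (-4.6667)·(-4.6667) + (1.3333)·(1.3333) + (2.3333)·(2.3333)) / 5 = 31.3333/5 = 6.2667
  S[A,B] = ((0.3333)·(-1.3333) + (1.3333)·(2.6667) + (-0.6667)·(-3.3333) + (-4.6667)·(3.6667) + (1.3333)·(-3.3333) + (2.3333)·(1.6667)) / 5 = -12.3333/5 = -2.4667
  S[A,C] = ((0.3333)·(-0.8333) + (1.3333)·(-1.8333) + (-0.6667)·(2.1667) + (-4.6667)·(1.1667) + (1.3333)·(0.1667) + (2.3333)·(-0.8333)) / 5 = -11.3333/5 = -2.2667
  S[B,B] = ((-1.3333)·(-1.3333) + (2.6667)·(2.6667) + (-3.3333)·(-3.3333) + (3.6667)·(3.6667) + (-3.3333)·(-3.3333) + (1.6667)·(1.6667)) / 5 = 47.3333/5 = 9.4667
  S[B,C] = ((-1.3333)·(-0.8333) + (2.6667)·(-1.8333) + (-3.3333)·(2.1667) + (3.6667)·(1.1667) + (-3.3333)·(0.1667) + (1.6667)·(-0.8333)) / 5 = -8.6667/5 = -1.7333
  S[C,C] = ((-0.8333)·(-0.8333) + (-1.8333)·(-1.8333) + (2.1667)·(2.1667) + (1.1667)·(1.1667) + (0.1667)·(0.1667) + (-0.8333)·(-0.8333)) / 5 = 10.8333/5 = 2.1667

S is symmetric (S[j,i] = S[i,j]). Assembling:

S = [[6.2667, -2.4667, -2.2667],
 [-2.4667, 9.4667, -1.7333],
 [-2.2667, -1.7333, 2.1667]]


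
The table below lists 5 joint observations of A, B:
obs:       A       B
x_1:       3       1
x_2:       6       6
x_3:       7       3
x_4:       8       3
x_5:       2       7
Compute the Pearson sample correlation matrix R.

Step 1 — column means:
  mean(A) = (3 + 6 + 7 + 8 + 2) / 5 = 26/5 = 5.2
  mean(B) = (1 + 6 + 3 + 3 + 7) / 5 = 20/5 = 4

Step 2 — sample variances and covariances s[i,j] = (1/(n-1)) · Σ_k (x_{k,i} - mean_i) · (x_{k,j} - mean_j), with n-1 = 4:
  s[A,A] = ((-2.2)·(-2.2) + (0.8)·(0.8) + (1.8)·(1.8) + (2.8)·(2.8) + (-3.2)·(-3.2)) / 4 = 26.8/4 = 6.7
  s[A,B] = ((-2.2)·(-3) + (0.8)·(2) + (1.8)·(-1) + (2.8)·(-1) + (-3.2)·(3)) / 4 = -6/4 = -1.5
  s[B,B] = ((-3)·(-3) + (2)·(2) + (-1)·(-1) + (-1)·(-1) + (3)·(3)) / 4 = 24/4 = 6
  Sample standard deviations s_i = √(s[i,i]):
  s(A) = √(6.7) = 2.5884
  s(B) = √(6) = 2.4495

Step 3 — r_{ij} = s_{ij} / (s_i · s_j):
  r[A,A] = 1 (diagonal).
  r[A,B] = -1.5 / (2.5884 · 2.4495) = -1.5 / 6.3403 = -0.2366
  r[B,B] = 1 (diagonal).

R is symmetric with unit diagonal. Assembling:

R = [[1, -0.2366],
 [-0.2366, 1]]


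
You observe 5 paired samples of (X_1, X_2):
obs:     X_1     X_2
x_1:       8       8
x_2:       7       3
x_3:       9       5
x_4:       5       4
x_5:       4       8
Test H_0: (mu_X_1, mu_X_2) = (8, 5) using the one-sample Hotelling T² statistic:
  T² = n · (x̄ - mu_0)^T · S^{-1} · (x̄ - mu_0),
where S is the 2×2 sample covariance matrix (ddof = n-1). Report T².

Step 1 — sample mean vector:
  mean(X_1) = (8 + 7 + 9 + 5 + 4) / 5 = 33/5 = 6.6
  mean(X_2) = (8 + 3 + 5 + 4 + 8) / 5 = 28/5 = 5.6
  x̄ = (6.6, 5.6),  deviation x̄ - mu_0 = (6.6, 5.6) - (8, 5) = (-1.4, 0.6).

Step 2 — sample covariance matrix, S[i,j] = (1/(n-1)) · Σ_k (x_{k,i} - mean_i) · (x_{k,j} - mean_j), divisor n-1 = 4:
  S[X_1,X_1] = ((1.4)·(1.4) + (0.4)·(0.4) + (2.4)·(2.4) + (-1.6)·(-1.6) + (-2.6)·(-2.6)) / 4 = 17.2/4 = 4.3
  S[X_1,X_2] = ((1.4)·(2.4) + (0.4)·(-2.6) + (2.4)·(-0.6) + (-1.6)·(-1.6) + (-2.6)·(2.4)) / 4 = -2.8/4 = -0.7
  S[X_2,X_2] = ((2.4)·(2.4) + (-2.6)·(-2.6) + (-0.6)·(-0.6) + (-1.6)·(-1.6) + (2.4)·(2.4)) / 4 = 21.2/4 = 5.3
  S = [[4.3, -0.7],
 [-0.7, 5.3]].

Step 3 — invert S. det(S) = 4.3·5.3 - (-0.7)² = 22.3.
  S^{-1} = (1/det) · [[d, -b], [-b, a]] = [[0.2377, 0.0314],
 [0.0314, 0.1928]].

Step 4 — quadratic form (x̄ - mu_0)^T · S^{-1} · (x̄ - mu_0):
  S^{-1} · (x̄ - mu_0) = (-0.3139, 0.0717),
  (x̄ - mu_0)^T · [...] = (-1.4)·(-0.3139) + (0.6)·(0.0717) = 0.4825.

Step 5 — scale by n: T² = 5 · 0.4825 = 2.4126.

T² ≈ 2.4126


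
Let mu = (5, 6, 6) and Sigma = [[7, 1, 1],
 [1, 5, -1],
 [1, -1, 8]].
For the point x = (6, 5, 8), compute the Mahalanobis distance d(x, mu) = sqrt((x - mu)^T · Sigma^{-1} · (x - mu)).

Step 1 — centre the observation: (x - mu) = (1, -1, 2).

Step 2 — invert Sigma (cofactor / det for 3×3, or solve directly):
  Sigma^{-1} = [[0.1512, -0.0349, -0.0233],
 [-0.0349, 0.2132, 0.031],
 [-0.0233, 0.031, 0.1318]].

Step 3 — form the quadratic (x - mu)^T · Sigma^{-1} · (x - mu):
  Sigma^{-1} · (x - mu) = (0.1395, -0.186, 0.2093).
  (x - mu)^T · [Sigma^{-1} · (x - mu)] = (1)·(0.1395) + (-1)·(-0.186) + (2)·(0.2093) = 0.7442.

Step 4 — take square root: d = √(0.7442) ≈ 0.8627.

d(x, mu) = √(0.7442) ≈ 0.8627


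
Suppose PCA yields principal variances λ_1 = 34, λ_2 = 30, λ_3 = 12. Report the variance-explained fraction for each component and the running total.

Step 1 — total variance = trace(Sigma) = Σ λ_i = 34 + 30 + 12 = 76.

Step 2 — fraction explained by component i = λ_i / Σ λ:
  PC1: 34/76 = 0.4474
  PC2: 30/76 = 0.3947
  PC3: 12/76 = 0.1579

Step 3 — cumulative fraction after k components = (λ_1 + ... + λ_k) / Σ λ:
  k = 1: 34/76 = 0.4474
  k = 2: (34 + 30)/76 = 64/76 = 0.8421
  k = 3: (34 + 30 + 12)/76 = 76/76 = 1

Summary (fraction, with percent):

explained: PC1 0.4474 (44.74%), PC2 0.3947 (39.47%), PC3 0.1579 (15.79%);  cumulative: 0.4474, 0.8421, 1


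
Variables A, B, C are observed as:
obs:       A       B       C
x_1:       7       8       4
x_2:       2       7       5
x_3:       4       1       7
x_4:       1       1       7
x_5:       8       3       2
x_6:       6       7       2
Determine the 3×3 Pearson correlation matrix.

Step 1 — column means:
  mean(A) = (7 + 2 + 4 + 1 + 8 + 6) / 6 = 28/6 = 4.6667
  mean(B) = (8 + 7 + 1 + 1 + 3 + 7) / 6 = 27/6 = 4.5
  mean(C) = (4 + 5 + 7 + 7 + 2 + 2) / 6 = 27/6 = 4.5

Step 2 — sample variances and covariances s[i,j] = (1/(n-1)) · Σ_k (x_{k,i} - mean_i) · (x_{k,j} - mean_j), with n-1 = 5:
  s[A,A] = ((2.3333)·(2.3333) + (-2.6667)·(-2.6667) + (-0.6667)·(-0.6667) + (-3.6667)·(-3.6667) + (3.3333)·(3.3333) + (1.3333)·(1.3333)) / 5 = 39.3333/5 = 7.8667
  s[A,B] = ((2.3333)·(3.5) + (-2.6667)·(2.5) + (-0.6667)·(-3.5) + (-3.6667)·(-3.5) + (3.3333)·(-1.5) + (1.3333)·(2.5)) / 5 = 15/5 = 3
  s[A,C] = ((2.3333)·(-0.5) + (-2.6667)·(0.5) + (-0.6667)·(2.5) + (-3.6667)·(2.5) + (3.3333)·(-2.5) + (1.3333)·(-2.5)) / 5 = -25/5 = -5
  s[B,B] = ((3.5)·(3.5) + (2.5)·(2.5) + (-3.5)·(-3.5) + (-3.5)·(-3.5) + (-1.5)·(-1.5) + (2.5)·(2.5)) / 5 = 51.5/5 = 10.3
  s[B,C] = ((3.5)·(-0.5) + (2.5)·(0.5) + (-3.5)·(2.5) + (-3.5)·(2.5) + (-1.5)·(-2.5) + (2.5)·(-2.5)) / 5 = -20.5/5 = -4.1
  s[C,C] = ((-0.5)·(-0.5) + (0.5)·(0.5) + (2.5)·(2.5) + (2.5)·(2.5) + (-2.5)·(-2.5) + (-2.5)·(-2.5)) / 5 = 25.5/5 = 5.1
  Sample standard deviations s_i = √(s[i,i]):
  s(A) = √(7.8667) = 2.8048
  s(B) = √(10.3) = 3.2094
  s(C) = √(5.1) = 2.2583

Step 3 — r_{ij} = s_{ij} / (s_i · s_j):
  r[A,A] = 1 (diagonal).
  r[A,B] = 3 / (2.8048 · 3.2094) = 3 / 9.0015 = 0.3333
  r[A,C] = -5 / (2.8048 · 2.2583) = -5 / 6.334 = -0.7894
  r[B,B] = 1 (diagonal).
  r[B,C] = -4.1 / (3.2094 · 2.2583) = -4.1 / 7.2478 = -0.5657
  r[C,C] = 1 (diagonal).

R is symmetric with unit diagonal. Assembling:

R = [[1, 0.3333, -0.7894],
 [0.3333, 1, -0.5657],
 [-0.7894, -0.5657, 1]]


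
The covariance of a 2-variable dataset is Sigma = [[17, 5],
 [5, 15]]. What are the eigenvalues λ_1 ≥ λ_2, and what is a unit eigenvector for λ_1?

Step 1 — characteristic polynomial of 2×2 Sigma:
  det(Sigma - λI) = λ² - trace · λ + det = 0.
  trace = 17 + 15 = 32, det = 17·15 - (5)² = 230.
Step 2 — discriminant:
  Δ = trace² - 4·det = 1024 - 920 = 104.
Step 3 — eigenvalues:
  λ = (trace ± √Δ)/2 = (32 ± 10.198)/2,
  λ_1 = 21.099,  λ_2 = 10.901.

Step 4 — unit eigenvector for λ_1: solve (Sigma - λ_1 I)v = 0. First row:
  (17 - 21.099)·v_x + (5)·v_y = 0, i.e. (-4.099)·v_x + (5)·v_y = 0,
  so v ∝ (b, λ_1 - a) = (5, 4.099) = u.
  ||u|| = √((5)² + (4.099)²) = √(41.802) ≈ 6.4654,
  v_1 = u/||u|| ≈ (0.7733, 0.634) (||v_1|| = 1).

λ_1 = 21.099,  λ_2 = 10.901;  v_1 ≈ (0.7733, 0.634)


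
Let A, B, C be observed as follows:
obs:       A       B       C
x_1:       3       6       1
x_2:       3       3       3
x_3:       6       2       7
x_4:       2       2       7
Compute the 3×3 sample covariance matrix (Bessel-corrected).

Step 1 — column means:
  mean(A) = (3 + 3 + 6 + 2) / 4 = 14/4 = 3.5
  mean(B) = (6 + 3 + 2 + 2) / 4 = 13/4 = 3.25
  mean(C) = (1 + 3 + 7 + 7) / 4 = 18/4 = 4.5

Step 2 — sample covariance S[i,j] = (1/(n-1)) · Σ_k (x_{k,i} - mean_i) · (x_{k,j} - mean_j), with n-1 = 3.
  S[A,A] = ((-0.5)·(-0.5) + (-0.5)·(-0.5) + (2.5)·(2.5) + (-1.5)·(-1.5)) / 3 = 9/3 = 3
  S[A,B] = ((-0.5)·(2.75) + (-0.5)·(-0.25) + (2.5)·(-1.25) + (-1.5)·(-1.25)) / 3 = -2.5/3 = -0.8333
  S[A,C] = ((-0.5)·(-3.5) + (-0.5)·(-1.5) + (2.5)·(2.5) + (-1.5)·(2.5)) / 3 = 5/3 = 1.6667
  S[B,B] = ((2.75)·(2.75) + (-0.25)·(-0.25) + (-1.25)·(-1.25) + (-1.25)·(-1.25)) / 3 = 10.75/3 = 3.5833
  S[B,C] = ((2.75)·(-3.5) + (-0.25)·(-1.5) + (-1.25)·(2.5) + (-1.25)·(2.5)) / 3 = -15.5/3 = -5.1667
  S[C,C] = ((-3.5)·(-3.5) + (-1.5)·(-1.5) + (2.5)·(2.5) + (2.5)·(2.5)) / 3 = 27/3 = 9

S is symmetric (S[j,i] = S[i,j]). Assembling:

S = [[3, -0.8333, 1.6667],
 [-0.8333, 3.5833, -5.1667],
 [1.6667, -5.1667, 9]]


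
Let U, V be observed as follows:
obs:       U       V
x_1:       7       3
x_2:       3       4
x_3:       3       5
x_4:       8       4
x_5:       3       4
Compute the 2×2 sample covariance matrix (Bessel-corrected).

Step 1 — column means:
  mean(U) = (7 + 3 + 3 + 8 + 3) / 5 = 24/5 = 4.8
  mean(V) = (3 + 4 + 5 + 4 + 4) / 5 = 20/5 = 4

Step 2 — sample covariance S[i,j] = (1/(n-1)) · Σ_k (x_{k,i} - mean_i) · (x_{k,j} - mean_j), with n-1 = 4.
  S[U,U] = ((2.2)·(2.2) + (-1.8)·(-1.8) + (-1.8)·(-1.8) + (3.2)·(3.2) + (-1.8)·(-1.8)) / 4 = 24.8/4 = 6.2
  S[U,V] = ((2.2)·(-1) + (-1.8)·(0) + (-1.8)·(1) + (3.2)·(0) + (-1.8)·(0)) / 4 = -4/4 = -1
  S[V,V] = ((-1)·(-1) + (0)·(0) + (1)·(1) + (0)·(0) + (0)·(0)) / 4 = 2/4 = 0.5

S is symmetric (S[j,i] = S[i,j]). Assembling:

S = [[6.2, -1],
 [-1, 0.5]]


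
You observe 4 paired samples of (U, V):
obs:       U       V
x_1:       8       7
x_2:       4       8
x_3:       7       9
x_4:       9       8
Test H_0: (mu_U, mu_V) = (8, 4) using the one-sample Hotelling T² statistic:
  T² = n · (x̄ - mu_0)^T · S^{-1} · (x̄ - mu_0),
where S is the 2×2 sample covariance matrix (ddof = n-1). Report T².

Step 1 — sample mean vector:
  mean(U) = (8 + 4 + 7 + 9) / 4 = 28/4 = 7
  mean(V) = (7 + 8 + 9 + 8) / 4 = 32/4 = 8
  x̄ = (7, 8),  deviation x̄ - mu_0 = (7, 8) - (8, 4) = (-1, 4).

Step 2 — sample covariance matrix, S[i,j] = (1/(n-1)) · Σ_k (x_{k,i} - mean_i) · (x_{k,j} - mean_j), divisor n-1 = 3:
  S[U,U] = ((1)·(1) + (-3)·(-3) + (0)·(0) + (2)·(2)) / 3 = 14/3 = 4.6667
  S[U,V] = ((1)·(-1) + (-3)·(0) + (0)·(1) + (2)·(0)) / 3 = -1/3 = -0.3333
  S[V,V] = ((-1)·(-1) + (0)·(0) + (1)·(1) + (0)·(0)) / 3 = 2/3 = 0.6667
  S = [[4.6667, -0.3333],
 [-0.3333, 0.6667]].

Step 3 — invert S. det(S) = 4.6667·0.6667 - (-0.3333)² = 3.
  S^{-1} = (1/det) · [[d, -b], [-b, a]] = [[0.2222, 0.1111],
 [0.1111, 1.5556]].

Step 4 — quadratic form (x̄ - mu_0)^T · S^{-1} · (x̄ - mu_0):
  S^{-1} · (x̄ - mu_0) = (0.2222, 6.1111),
  (x̄ - mu_0)^T · [...] = (-1)·(0.2222) + (4)·(6.1111) = 24.2222.

Step 5 — scale by n: T² = 4 · 24.2222 = 96.8889.

T² ≈ 96.8889


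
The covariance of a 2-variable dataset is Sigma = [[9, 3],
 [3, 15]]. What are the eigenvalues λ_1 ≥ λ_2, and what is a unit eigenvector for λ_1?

Step 1 — characteristic polynomial of 2×2 Sigma:
  det(Sigma - λI) = λ² - trace · λ + det = 0.
  trace = 9 + 15 = 24, det = 9·15 - (3)² = 126.
Step 2 — discriminant:
  Δ = trace² - 4·det = 576 - 504 = 72.
Step 3 — eigenvalues:
  λ = (trace ± √Δ)/2 = (24 ± 8.4853)/2,
  λ_1 = 16.2426,  λ_2 = 7.7574.

Step 4 — unit eigenvector for λ_1: solve (Sigma - λ_1 I)v = 0. First row:
  (9 - 16.2426)·v_x + (3)·v_y = 0, i.e. (-7.2426)·v_x + (3)·v_y = 0,
  so v ∝ (b, λ_1 - a) = (3, 7.2426) = u.
  ||u|| = √((3)² + (7.2426)²) = √(61.4558) ≈ 7.8394,
  v_1 = u/||u|| ≈ (0.3827, 0.9239) (||v_1|| = 1).

λ_1 = 16.2426,  λ_2 = 7.7574;  v_1 ≈ (0.3827, 0.9239)


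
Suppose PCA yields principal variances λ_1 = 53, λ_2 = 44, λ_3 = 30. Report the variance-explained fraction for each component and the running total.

Step 1 — total variance = trace(Sigma) = Σ λ_i = 53 + 44 + 30 = 127.

Step 2 — fraction explained by component i = λ_i / Σ λ:
  PC1: 53/127 = 0.4173
  PC2: 44/127 = 0.3465
  PC3: 30/127 = 0.2362

Step 3 — cumulative fraction after k components = (λ_1 + ... + λ_k) / Σ λ:
  k = 1: 53/127 = 0.4173
  k = 2: (53 + 44)/127 = 97/127 = 0.7638
  k = 3: (53 + 44 + 30)/127 = 127/127 = 1

Summary (fraction, with percent):

explained: PC1 0.4173 (41.73%), PC2 0.3465 (34.65%), PC3 0.2362 (23.62%);  cumulative: 0.4173, 0.7638, 1


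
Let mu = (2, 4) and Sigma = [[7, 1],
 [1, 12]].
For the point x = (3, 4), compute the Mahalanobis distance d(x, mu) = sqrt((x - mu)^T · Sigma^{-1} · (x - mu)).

Step 1 — centre the observation: (x - mu) = (1, 0).

Step 2 — invert Sigma. det(Sigma) = 7·12 - (1)² = 83.
  Sigma^{-1} = (1/det) · [[d, -b], [-b, a]] = [[0.1446, -0.012],
 [-0.012, 0.0843]].

Step 3 — form the quadratic (x - mu)^T · Sigma^{-1} · (x - mu):
  Sigma^{-1} · (x - mu) = (0.1446, -0.012).
  (x - mu)^T · [Sigma^{-1} · (x - mu)] = (1)·(0.1446) + (0)·(-0.012) = 0.1446.

Step 4 — take square root: d = √(0.1446) ≈ 0.3802.

d(x, mu) = √(0.1446) ≈ 0.3802


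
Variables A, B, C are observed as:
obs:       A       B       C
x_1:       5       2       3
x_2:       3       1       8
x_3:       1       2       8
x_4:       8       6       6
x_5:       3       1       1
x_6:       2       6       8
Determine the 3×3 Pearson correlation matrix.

Step 1 — column means:
  mean(A) = (5 + 3 + 1 + 8 + 3 + 2) / 6 = 22/6 = 3.6667
  mean(B) = (2 + 1 + 2 + 6 + 1 + 6) / 6 = 18/6 = 3
  mean(C) = (3 + 8 + 8 + 6 + 1 + 8) / 6 = 34/6 = 5.6667

Step 2 — sample variances and covariances s[i,j] = (1/(n-1)) · Σ_k (x_{k,i} - mean_i) · (x_{k,j} - mean_j), with n-1 = 5:
  s[A,A] = ((1.3333)·(1.3333) + (-0.6667)·(-0.6667) + (-2.6667)·(-2.6667) + (4.3333)·(4.3333) + (-0.6667)·(-0.6667) + (-1.6667)·(-1.6667)) / 5 = 31.3333/5 = 6.2667
  s[A,B] = ((1.3333)·(-1) + (-0.6667)·(-2) + (-2.6667)·(-1) + (4.3333)·(3) + (-0.6667)·(-2) + (-1.6667)·(3)) / 5 = 12/5 = 2.4
  s[A,C] = ((1.3333)·(-2.6667) + (-0.6667)·(2.3333) + (-2.6667)·(2.3333) + (4.3333)·(0.3333) + (-0.6667)·(-4.6667) + (-1.6667)·(2.3333)) / 5 = -10.6667/5 = -2.1333
  s[B,B] = ((-1)·(-1) + (-2)·(-2) + (-1)·(-1) + (3)·(3) + (-2)·(-2) + (3)·(3)) / 5 = 28/5 = 5.6
  s[B,C] = ((-1)·(-2.6667) + (-2)·(2.3333) + (-1)·(2.3333) + (3)·(0.3333) + (-2)·(-4.6667) + (3)·(2.3333)) / 5 = 13/5 = 2.6
  s[C,C] = ((-2.6667)·(-2.6667) + (2.3333)·(2.3333) + (2.3333)·(2.3333) + (0.3333)·(0.3333) + (-4.6667)·(-4.6667) + (2.3333)·(2.3333)) / 5 = 45.3333/5 = 9.0667
  Sample standard deviations s_i = √(s[i,i]):
  s(A) = √(6.2667) = 2.5033
  s(B) = √(5.6) = 2.3664
  s(C) = √(9.0667) = 3.0111

Step 3 — r_{ij} = s_{ij} / (s_i · s_j):
  r[A,A] = 1 (diagonal).
  r[A,B] = 2.4 / (2.5033 · 2.3664) = 2.4 / 5.924 = 0.4051
  r[A,C] = -2.1333 / (2.5033 · 3.0111) = -2.1333 / 7.5378 = -0.283
  r[B,B] = 1 (diagonal).
  r[B,C] = 2.6 / (2.3664 · 3.0111) = 2.6 / 7.1255 = 0.3649
  r[C,C] = 1 (diagonal).

R is symmetric with unit diagonal. Assembling:

R = [[1, 0.4051, -0.283],
 [0.4051, 1, 0.3649],
 [-0.283, 0.3649, 1]]


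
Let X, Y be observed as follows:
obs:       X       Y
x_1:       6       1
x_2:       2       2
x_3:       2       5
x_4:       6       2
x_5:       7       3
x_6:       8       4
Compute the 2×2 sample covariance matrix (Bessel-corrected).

Step 1 — column means:
  mean(X) = (6 + 2 + 2 + 6 + 7 + 8) / 6 = 31/6 = 5.1667
  mean(Y) = (1 + 2 + 5 + 2 + 3 + 4) / 6 = 17/6 = 2.8333

Step 2 — sample covariance S[i,j] = (1/(n-1)) · Σ_k (x_{k,i} - mean_i) · (x_{k,j} - mean_j), with n-1 = 5.
  S[X,X] = ((0.8333)·(0.8333) + (-3.1667)·(-3.1667) + (-3.1667)·(-3.1667) + (0.8333)·(0.8333) + (1.8333)·(1.8333) + (2.8333)·(2.8333)) / 5 = 32.8333/5 = 6.5667
  S[X,Y] = ((0.8333)·(-1.8333) + (-3.1667)·(-0.8333) + (-3.1667)·(2.1667) + (0.8333)·(-0.8333) + (1.8333)·(0.1667) + (2.8333)·(1.1667)) / 5 = -2.8333/5 = -0.5667
  S[Y,Y] = ((-1.8333)·(-1.8333) + (-0.8333)·(-0.8333) + (2.1667)·(2.1667) + (-0.8333)·(-0.8333) + (0.1667)·(0.1667) + (1.1667)·(1.1667)) / 5 = 10.8333/5 = 2.1667

S is symmetric (S[j,i] = S[i,j]). Assembling:

S = [[6.5667, -0.5667],
 [-0.5667, 2.1667]]


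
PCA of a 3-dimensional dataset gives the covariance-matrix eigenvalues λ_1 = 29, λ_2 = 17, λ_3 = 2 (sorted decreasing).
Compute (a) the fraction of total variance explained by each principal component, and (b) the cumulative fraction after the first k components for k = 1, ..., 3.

Step 1 — total variance = trace(Sigma) = Σ λ_i = 29 + 17 + 2 = 48.

Step 2 — fraction explained by component i = λ_i / Σ λ:
  PC1: 29/48 = 0.6042
  PC2: 17/48 = 0.3542
  PC3: 2/48 = 0.0417

Step 3 — cumulative fraction after k components = (λ_1 + ... + λ_k) / Σ λ:
  k = 1: 29/48 = 0.6042
  k = 2: (29 + 17)/48 = 46/48 = 0.9583
  k = 3: (29 + 17 + 2)/48 = 48/48 = 1

Summary (fraction, with percent):

explained: PC1 0.6042 (60.42%), PC2 0.3542 (35.42%), PC3 0.0417 (4.17%);  cumulative: 0.6042, 0.9583, 1


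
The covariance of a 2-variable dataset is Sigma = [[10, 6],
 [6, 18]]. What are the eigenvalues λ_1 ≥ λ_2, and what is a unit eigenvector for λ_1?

Step 1 — characteristic polynomial of 2×2 Sigma:
  det(Sigma - λI) = λ² - trace · λ + det = 0.
  trace = 10 + 18 = 28, det = 10·18 - (6)² = 144.
Step 2 — discriminant:
  Δ = trace² - 4·det = 784 - 576 = 208.
Step 3 — eigenvalues:
  λ = (trace ± √Δ)/2 = (28 ± 14.4222)/2,
  λ_1 = 21.2111,  λ_2 = 6.7889.

Step 4 — unit eigenvector for λ_1: solve (Sigma - λ_1 I)v = 0. First row:
  (10 - 21.2111)·v_x + (6)·v_y = 0, i.e. (-11.2111)·v_x + (6)·v_y = 0,
  so v ∝ (b, λ_1 - a) = (6, 11.2111) = u.
  ||u|| = √((6)² + (11.2111)²) = √(161.6888) ≈ 12.7157,
  v_1 = u/||u|| ≈ (0.4719, 0.8817) (||v_1|| = 1).

λ_1 = 21.2111,  λ_2 = 6.7889;  v_1 ≈ (0.4719, 0.8817)
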